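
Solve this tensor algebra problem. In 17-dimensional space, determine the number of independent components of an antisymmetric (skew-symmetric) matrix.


An antisymmetric rank-2 tensor satisfies A_{ij} = -A_{ji}, so diagonal entries are zero.
The independent components are the upper-triangular entries: C(n, 2) = n(n-1)/2.
n = 17
C(17, 2) = 17 * 16 / 2 = 272 / 2 = 136

136


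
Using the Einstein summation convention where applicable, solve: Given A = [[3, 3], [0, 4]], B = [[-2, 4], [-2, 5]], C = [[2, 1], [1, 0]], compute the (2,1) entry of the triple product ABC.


(ABC)_{21} = sum_m (AB)_{2m} C_{m1}. First compute row 2 of AB.
(AB)_{21} = 0*-2 + 4*-2 = -8
(AB)_{22} = 0*4 + 4*5 = 20
Now contract with column 1 of C:
(AB)_{21} * C_{11} = -8 * 2 = -16
(AB)_{22} * C_{21} = 20 * 1 = 20
(ABC)_{21} = -16 + 20 = 4

4


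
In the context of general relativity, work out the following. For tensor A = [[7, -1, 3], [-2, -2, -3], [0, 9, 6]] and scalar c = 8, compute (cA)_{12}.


Scalar multiplication: (cA)_{ij} = c * A_{ij}.
c = 8
A_{12} = -1
(cA)_{12} = 8 * -1 = -8

-8


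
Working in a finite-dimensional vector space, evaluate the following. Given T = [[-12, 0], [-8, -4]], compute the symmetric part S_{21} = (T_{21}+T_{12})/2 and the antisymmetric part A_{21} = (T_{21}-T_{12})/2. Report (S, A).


T_{21} = -8
T_{12} = 0
S_{21} = (-8 + 0)/2 = -8/2 = -4
A_{21} = (-8 - 0)/2 = -8/2 = -4
Check: S + A = -4 + -4 = -8 = T_{21}.

(-4, -4)


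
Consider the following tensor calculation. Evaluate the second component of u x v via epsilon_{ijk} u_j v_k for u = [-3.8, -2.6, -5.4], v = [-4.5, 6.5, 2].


(u x v)_2 = sum_{j,k} epsilon_{2jk} u_j v_k. Only permutations of (1,2,3) contribute; the two non-zero terms are:
eps_{213} u_1 v_3 = -1 * -3.8 * 2 = 7.6
eps_{231} u_3 v_1 = 1 * -5.4 * -4.5 = 24.3
(u x v)_2 = 31.9

31.9


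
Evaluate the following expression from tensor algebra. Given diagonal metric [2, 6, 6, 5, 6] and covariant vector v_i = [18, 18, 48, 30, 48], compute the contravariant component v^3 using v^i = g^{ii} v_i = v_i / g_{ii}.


To raise an index with a diagonal metric: v^i = v_i / g_{ii}.
For index 3: v_3 = 48, g_{33} = 6
v^3 = 48 / 6 = 8

8


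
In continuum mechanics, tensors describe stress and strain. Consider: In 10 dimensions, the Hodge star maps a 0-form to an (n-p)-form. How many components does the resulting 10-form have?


The Hodge dual of a p-form on an n-dimensional manifold is an (n-p)-form.
n = 10, p = 0, so dual degree = 10 - 0 = 10
The number of components is C(n, n-p) = C(10, 10) = 1

1


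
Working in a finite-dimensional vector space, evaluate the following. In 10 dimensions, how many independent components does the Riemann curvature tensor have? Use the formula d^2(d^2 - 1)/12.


The Riemann tensor in d dimensions has d^2(d^2 - 1)/12 independent components.
d = 10, so d^2 = 100
d^2 - 1 = 99
d^2(d^2 - 1) = 100 * 99 = 9900
Divide by 12: 9900 / 12 = 825

825


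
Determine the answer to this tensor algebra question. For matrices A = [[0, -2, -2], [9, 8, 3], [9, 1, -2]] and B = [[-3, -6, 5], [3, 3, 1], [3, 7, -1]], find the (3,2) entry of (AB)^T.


(AB)^T_{ij} = (AB)_{ji} = sum_k A_{jk} B_{ki}.
For i=3, j=2 we need (AB)_{23}:
A_{21} * B_{13} = 9 * 5 = 45
A_{22} * B_{23} = 8 * 1 = 8
A_{23} * B_{33} = 3 * -1 = -3
Sum = 45 + 8 + -3 = 50

50


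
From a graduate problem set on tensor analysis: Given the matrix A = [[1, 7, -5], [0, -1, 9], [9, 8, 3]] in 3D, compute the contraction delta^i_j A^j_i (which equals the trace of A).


The contraction (trace) of a rank-2 tensor is the sum of its diagonal elements.
Diagonal entries: A[1,1] = 1, A[2,2] = -1, A[3,3] = 3
Tr(A) = 1 + -1 + 3 = 3

3


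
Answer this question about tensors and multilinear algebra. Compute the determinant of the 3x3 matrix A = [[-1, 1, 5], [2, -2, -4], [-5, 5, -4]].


Expanding along the first row, det(A) = a11*M_11 - a12*M_12 + a13*M_13, where M_1j is the (1,j) minor.
Minor M_11 = -2*-4 - -4*5 = 28
Minor M_12 = 2*-4 - -4*-5 = -28
Minor M_13 = 2*5 - -2*-5 = 0
det = -1*(28) - 1*(-28) + 5*(0)
    = -28 - -28 + 0
    = 0

0


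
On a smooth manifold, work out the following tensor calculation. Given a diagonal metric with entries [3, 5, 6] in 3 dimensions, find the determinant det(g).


For a diagonal metric, the determinant is the product of diagonal entries.
Diagonal entries: 3, 5, 6
det(g) = 3 * 5 * 6 = 90

90


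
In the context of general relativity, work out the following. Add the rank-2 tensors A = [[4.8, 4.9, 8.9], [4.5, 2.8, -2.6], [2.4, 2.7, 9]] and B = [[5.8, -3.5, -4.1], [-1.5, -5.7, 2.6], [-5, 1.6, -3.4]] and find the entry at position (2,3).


Tensor addition is component-wise: (A + B)_{ij} = A_{ij} + B_{ij}.
A_{23} = -2.6
B_{23} = 2.6
(A + B)_{23} = -2.6 + 2.6 = 0

0


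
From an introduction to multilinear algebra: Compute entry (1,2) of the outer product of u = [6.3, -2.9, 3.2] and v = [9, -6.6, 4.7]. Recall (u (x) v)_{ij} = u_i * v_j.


The outer product entry T_{ij} = u_i * v_j.
We need i=1, j=2.
u_1 = 6.3, v_2 = -6.6
T_{1,2} = 6.3 * -6.6 = -41.58

-41.58


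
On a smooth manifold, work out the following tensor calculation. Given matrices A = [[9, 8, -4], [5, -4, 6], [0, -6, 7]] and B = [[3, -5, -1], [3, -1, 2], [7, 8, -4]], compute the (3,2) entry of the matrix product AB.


(AB)_{ij} = sum_k A_{ik} B_{kj}.
For i=3, j=2:
A_{31} * B_{12} = 0 * -5 = 0
A_{32} * B_{22} = -6 * -1 = 6
A_{33} * B_{32} = 7 * 8 = 56
Sum = 0 + 6 + 56 = 62

62


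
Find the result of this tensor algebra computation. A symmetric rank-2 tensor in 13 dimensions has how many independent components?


A symmetric rank-2 tensor in d dimensions has d(d+1)/2 independent components.
d = 13
d(d+1)/2 = 13 * 14 / 2 = 182 / 2 = 91

91


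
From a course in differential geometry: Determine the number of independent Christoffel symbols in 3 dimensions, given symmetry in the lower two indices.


Christoffel symbols Gamma^k_{ij} are symmetric in i,j, so there are d * d(d+1)/2 independent symbols.
d = 3
d(d+1)/2 = 3 * 4 / 2 = 6
Total = 3 * 6 = 18

18


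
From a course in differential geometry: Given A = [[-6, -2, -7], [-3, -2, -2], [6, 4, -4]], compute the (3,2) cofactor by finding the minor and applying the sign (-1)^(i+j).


To find cofactor C_{32}, delete row 3 and column 2.
The resulting 2x2 submatrix is: [[-6, -7], [-3, -2]]
Minor M_{32} = -6*-2 - -7*-3
  = 12 - 21 = -9
Sign = (-1)^(3+2) = (-1)^5 = -1
Cofactor C_{32} = -1 * -9 = 9

9


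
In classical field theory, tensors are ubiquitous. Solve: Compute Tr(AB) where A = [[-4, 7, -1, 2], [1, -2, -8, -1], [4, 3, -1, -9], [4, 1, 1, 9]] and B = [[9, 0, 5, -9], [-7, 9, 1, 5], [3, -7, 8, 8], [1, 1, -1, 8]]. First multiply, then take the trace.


Tr(AB) = sum_i (AB)_{ii} where (AB)_{ii} = sum_k A_{ik} B_{ki}.
(AB)_{11} = -4*9 + 7*-7 + -1*3 + 2*1 = -86
(AB)_{22} = 1*0 + -2*9 + -8*-7 + -1*1 = 37
(AB)_{33} = 4*5 + 3*1 + -1*8 + -9*-1 = 24
(AB)_{44} = 4*-9 + 1*5 + 1*8 + 9*8 = 49
Tr(AB) = -86 + 37 + 24 + 49 = 24

24


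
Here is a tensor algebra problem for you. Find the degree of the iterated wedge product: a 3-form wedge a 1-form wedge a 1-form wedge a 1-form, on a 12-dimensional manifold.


The degree of a wedge product is the sum of the degrees of the individual forms.
Degrees: 3, 1, 1, 1
Total degree = 3 + 1 + 1 + 1 = 6

6


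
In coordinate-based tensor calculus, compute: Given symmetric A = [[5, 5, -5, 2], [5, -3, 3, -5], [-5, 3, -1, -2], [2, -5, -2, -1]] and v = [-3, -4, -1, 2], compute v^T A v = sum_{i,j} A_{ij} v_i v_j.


First compute Av:
(Av)_1 = 5*-3 + 5*-4 + -5*-1 + 2*2 = -26
(Av)_2 = 5*-3 + -3*-4 + 3*-1 + -5*2 = -16
(Av)_3 = -5*-3 + 3*-4 + -1*-1 + -2*2 = 0
(Av)_4 = 2*-3 + -5*-4 + -2*-1 + -1*2 = 14
Av = [-26, -16, 0, 14]
Then v^T (Av) = -3*-26 + -4*-16 + -1*0 + 2*14
= 78 + 64 + 0 + 28 = 170

170


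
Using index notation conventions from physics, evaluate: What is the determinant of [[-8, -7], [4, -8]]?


For a 2x2 matrix [[a, b], [c, d]], det = a*d - b*c.
a = -8, b = -7, c = 4, d = -8
a*d = -8 * -8 = 64
b*c = -7 * 4 = -28
det = 64 - -28 = 92

92


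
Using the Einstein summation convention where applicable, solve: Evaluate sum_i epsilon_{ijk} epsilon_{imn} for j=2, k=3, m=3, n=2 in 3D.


Using the identity: epsilon_{ijk} epsilon_{imn} = delta_{jm} delta_{kn} - delta_{jn} delta_{km}.
delta_{23} = 0
delta_{32} = 0
delta_{22} = 1
delta_{33} = 1
Result = 0 * 0 - 1 * 1 = 0 - 1 = -1

-1


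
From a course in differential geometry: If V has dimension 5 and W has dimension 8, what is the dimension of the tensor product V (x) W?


The dimension of a tensor product is the product of dimensions.
dim(V) = 5, dim(W) = 8
dim(V (x) W) = 5 * 8 = 40

40


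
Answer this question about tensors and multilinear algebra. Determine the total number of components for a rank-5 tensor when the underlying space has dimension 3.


The number of components of a rank-r tensor in d dimensions is d^r.
Here d = 3 and r = 5.
3^5 = 243

243


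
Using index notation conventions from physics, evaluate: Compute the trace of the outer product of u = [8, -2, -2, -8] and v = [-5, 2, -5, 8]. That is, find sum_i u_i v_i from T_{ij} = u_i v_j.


The outer product gives T_{ij} = u_i v_j.
The trace (contraction) is Tr(T) = sum_i T_{ii} = sum_i u_i v_i.
Diagonal entries:
T_{11} = u_1 * v_1 = 8 * -5 = -40
T_{22} = u_2 * v_2 = -2 * 2 = -4
T_{33} = u_3 * v_3 = -2 * -5 = 10
T_{44} = u_4 * v_4 = -8 * 8 = -64
Tr(T) = -40 + -4 + 10 + -64 = -98

-98


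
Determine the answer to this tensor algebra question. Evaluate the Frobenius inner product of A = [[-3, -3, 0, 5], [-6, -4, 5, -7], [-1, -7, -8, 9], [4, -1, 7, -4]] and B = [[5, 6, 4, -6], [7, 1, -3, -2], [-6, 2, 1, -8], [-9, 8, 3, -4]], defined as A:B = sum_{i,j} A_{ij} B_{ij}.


A:B = sum over all i,j of A_{ij} * B_{ij}.
Row 1: -3*5=-15, -3*6=-18, 0*4=0, 5*-6=-30 => row sum = -63
Row 2: -6*7=-42, -4*1=-4, 5*-3=-15, -7*-2=14 => row sum = -47
Row 3: -1*-6=6, -7*2=-14, -8*1=-8, 9*-8=-72 => row sum = -88
Row 4: 4*-9=-36, -1*8=-8, 7*3=21, -4*-4=16 => row sum = -7
Total = -63 + -47 + -88 + -7 = -205

-205


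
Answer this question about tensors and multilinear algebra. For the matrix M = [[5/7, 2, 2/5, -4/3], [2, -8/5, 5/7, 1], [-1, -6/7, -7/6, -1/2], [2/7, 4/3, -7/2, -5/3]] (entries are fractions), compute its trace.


The trace is the sum of diagonal entries.
Diagonal: M[1,1] = 5/7, M[2,2] = -8/5, M[3,3] = -7/6, M[4,4] = -5/3
Tr(M) = 5/7 + -8/5 + -7/6 + -5/3
Computing step by step:
After adding M[1,1]: 5/7
After adding M[2,2]: -31/35
After adding M[3,3]: -431/210
After adding M[4,4]: -781/210
Tr(M) = -781/210

-781/210


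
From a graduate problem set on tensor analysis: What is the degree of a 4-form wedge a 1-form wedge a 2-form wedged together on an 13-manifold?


The degree of a wedge product is the sum of the degrees of the individual forms.
Degrees: 4, 1, 2
Total degree = 4 + 1 + 2 = 7

7


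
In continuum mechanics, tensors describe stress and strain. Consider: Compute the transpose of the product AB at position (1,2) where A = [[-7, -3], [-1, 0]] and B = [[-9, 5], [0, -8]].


(AB)^T_{ij} = (AB)_{ji} = sum_k A_{jk} B_{ki}.
For i=1, j=2 we need (AB)_{21}:
A_{21} * B_{11} = -1 * -9 = 9
A_{22} * B_{21} = 0 * 0 = 0
Sum = 9 + 0 = 9

9


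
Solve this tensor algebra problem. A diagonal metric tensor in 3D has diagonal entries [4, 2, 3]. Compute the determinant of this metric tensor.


For a diagonal metric, the determinant is the product of diagonal entries.
Diagonal entries: 4, 2, 3
det(g) = 4 * 2 * 3 = 24

24


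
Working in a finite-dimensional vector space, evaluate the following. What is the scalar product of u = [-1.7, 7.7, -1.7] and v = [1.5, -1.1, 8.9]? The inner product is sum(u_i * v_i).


The inner product u . v = sum of u_i * v_i.
Term-by-term: -1.7 * 1.5, 7.7 * -1.1, -1.7 * 8.9
Products: -2.55, -8.47, -15.13
Sum = -2.55 + -8.47 + -15.13 = -26.15

-26.15


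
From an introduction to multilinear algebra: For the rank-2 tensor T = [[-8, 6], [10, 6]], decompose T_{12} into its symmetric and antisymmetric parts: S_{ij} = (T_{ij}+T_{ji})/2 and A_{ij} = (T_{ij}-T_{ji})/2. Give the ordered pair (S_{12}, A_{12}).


T_{12} = 6
T_{21} = 10
S_{12} = (6 + 10)/2 = 16/2 = 8
A_{12} = (6 - 10)/2 = -4/2 = -2
Check: S + A = 8 + -2 = 6 = T_{12}.

(8, -2)


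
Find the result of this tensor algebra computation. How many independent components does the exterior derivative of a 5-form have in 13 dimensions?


The exterior derivative of a p-form is a (p+1)-form.
Its number of independent components is C(n, p+1).
n = 13, p+1 = 6
C(13, 6) = 1716

1716


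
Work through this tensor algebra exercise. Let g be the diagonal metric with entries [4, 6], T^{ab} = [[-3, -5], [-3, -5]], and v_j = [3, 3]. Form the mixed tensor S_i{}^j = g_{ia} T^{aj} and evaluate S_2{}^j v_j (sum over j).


Step 1: lower the first index. For a diagonal metric, g_{ia} T^{aj} = g_{ii} T^{ij} (no sum on i).
g_{22} = 6
S_2{}^1 = 6 * T^{21} = 6 * -3 = -18
S_2{}^2 = 6 * T^{22} = 6 * -5 = -30
Step 2: contract S_2{}^j with v_j.
S_2{}^1 * v_1 = -18 * 3 = -54
S_2{}^2 * v_2 = -30 * 3 = -90
Result = -54 + -90 = -144

-144


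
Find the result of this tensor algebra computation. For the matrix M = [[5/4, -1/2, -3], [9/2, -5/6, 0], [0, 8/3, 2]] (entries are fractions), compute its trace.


The trace is the sum of diagonal entries.
Diagonal: M[1,1] = 5/4, M[2,2] = -5/6, M[3,3] = 2
Tr(M) = 5/4 + -5/6 + 2
Computing step by step:
After adding M[1,1]: 5/4
After adding M[2,2]: 5/12
After adding M[3,3]: 29/12
Tr(M) = 29/12

29/12


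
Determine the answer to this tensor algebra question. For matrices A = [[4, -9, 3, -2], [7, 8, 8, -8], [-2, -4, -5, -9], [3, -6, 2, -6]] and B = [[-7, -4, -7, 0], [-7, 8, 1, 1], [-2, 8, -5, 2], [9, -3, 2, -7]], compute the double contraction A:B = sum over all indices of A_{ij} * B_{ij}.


A:B = sum over all i,j of A_{ij} * B_{ij}.
Row 1: 4*-7=-28, -9*-4=36, 3*-7=-21, -2*0=0 => row sum = -13
Row 2: 7*-7=-49, 8*8=64, 8*1=8, -8*1=-8 => row sum = 15
Row 3: -2*-2=4, -4*8=-32, -5*-5=25, -9*2=-18 => row sum = -21
Row 4: 3*9=27, -6*-3=18, 2*2=4, -6*-7=42 => row sum = 91
Total = -13 + 15 + -21 + 91 = 72

72


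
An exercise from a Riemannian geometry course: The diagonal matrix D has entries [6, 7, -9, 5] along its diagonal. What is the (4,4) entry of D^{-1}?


For a diagonal matrix, the inverse has entries (D^{-1})_{ii} = 1/d_{ii}.
The diagonal entries are: d_{11} = 6, d_{22} = 7, d_{33} = -9, d_{44} = 5
We need (D^{-1})_{44} = 1/d_{44} = 1/5 = 1/5

1/5


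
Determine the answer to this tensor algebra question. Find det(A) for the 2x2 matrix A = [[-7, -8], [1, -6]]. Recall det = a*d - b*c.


For a 2x2 matrix [[a, b], [c, d]], det = a*d - b*c.
a = -7, b = -8, c = 1, d = -6
a*d = -7 * -6 = 42
b*c = -8 * 1 = -8
det = 42 - -8 = 50

50


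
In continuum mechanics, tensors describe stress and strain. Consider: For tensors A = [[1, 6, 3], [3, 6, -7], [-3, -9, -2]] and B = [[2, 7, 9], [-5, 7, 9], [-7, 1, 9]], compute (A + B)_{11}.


Tensor addition is component-wise: (A + B)_{ij} = A_{ij} + B_{ij}.
A_{11} = 1
B_{11} = 2
(A + B)_{11} = 1 + 2 = 3

3


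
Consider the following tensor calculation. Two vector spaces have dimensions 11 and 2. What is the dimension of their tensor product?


The dimension of a tensor product is the product of dimensions.
dim(V) = 11, dim(W) = 2
dim(V (x) W) = 11 * 2 = 22

22


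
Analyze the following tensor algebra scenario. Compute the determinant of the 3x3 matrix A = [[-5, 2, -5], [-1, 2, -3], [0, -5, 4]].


Expanding along the first row, det(A) = a11*M_11 - a12*M_12 + a13*M_13, where M_1j is the (1,j) minor.
Minor M_11 = 2*4 - -3*-5 = -7
Minor M_12 = -1*4 - -3*0 = -4
Minor M_13 = -1*-5 - 2*0 = 5
det = -5*(-7) - 2*(-4) + -5*(5)
    = 35 - -8 + -25
    = 18

18


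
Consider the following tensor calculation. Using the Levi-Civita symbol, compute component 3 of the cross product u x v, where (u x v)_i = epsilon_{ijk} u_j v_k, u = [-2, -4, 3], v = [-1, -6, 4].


(u x v)_3 = sum_{j,k} epsilon_{3jk} u_j v_k. Only permutations of (1,2,3) contribute; the two non-zero terms are:
eps_{312} u_1 v_2 = 1 * -2 * -6 = 12
eps_{321} u_2 v_1 = -1 * -4 * -1 = -4
(u x v)_3 = 8

8


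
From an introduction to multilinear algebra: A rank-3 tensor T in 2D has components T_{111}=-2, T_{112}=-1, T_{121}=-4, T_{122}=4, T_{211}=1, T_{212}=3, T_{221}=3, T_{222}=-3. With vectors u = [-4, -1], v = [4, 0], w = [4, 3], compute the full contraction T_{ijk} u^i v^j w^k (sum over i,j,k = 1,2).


S = sum over i,j,k of T_{ijk} u_i v_j w_k. Expanding all 8 terms:
T_{111}*u_1*v_1*w_1 = -2*-4*4*4 = 128  (running total: 128)
T_{112}*u_1*v_1*w_2 = -1*-4*4*3 = 48  (running total: 176)
T_{121}*u_1*v_2*w_1 = -4*-4*0*4 = 0  (running total: 176)
T_{122}*u_1*v_2*w_2 = 4*-4*0*3 = 0  (running total: 176)
T_{211}*u_2*v_1*w_1 = 1*-1*4*4 = -16  (running total: 160)
T_{212}*u_2*v_1*w_2 = 3*-1*4*3 = -36  (running total: 124)
T_{221}*u_2*v_2*w_1 = 3*-1*0*4 = 0  (running total: 124)
T_{222}*u_2*v_2*w_2 = -3*-1*0*3 = 0  (running total: 124)
S = 124

124


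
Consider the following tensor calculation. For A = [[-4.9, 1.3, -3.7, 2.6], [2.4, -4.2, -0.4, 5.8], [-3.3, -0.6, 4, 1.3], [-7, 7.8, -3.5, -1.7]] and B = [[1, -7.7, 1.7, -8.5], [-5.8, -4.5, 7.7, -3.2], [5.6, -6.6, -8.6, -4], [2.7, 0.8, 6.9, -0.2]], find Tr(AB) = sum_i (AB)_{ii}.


Tr(AB) = sum_i (AB)_{ii} where (AB)_{ii} = sum_k A_{ik} B_{ki}.
(AB)_{11} = -4.9*1 + 1.3*-5.8 + -3.7*5.6 + 2.6*2.7 = -26.14
(AB)_{22} = 2.4*-7.7 + -4.2*-4.5 + -0.4*-6.6 + 5.8*0.8 = 7.7
(AB)_{33} = -3.3*1.7 + -0.6*7.7 + 4*-8.6 + 1.3*6.9 = -35.66
(AB)_{44} = -7*-8.5 + 7.8*-3.2 + -3.5*-4 + -1.7*-0.2 = 48.88
Tr(AB) = -26.14 + 7.7 + -35.66 + 48.88 = -5.22

-5.22


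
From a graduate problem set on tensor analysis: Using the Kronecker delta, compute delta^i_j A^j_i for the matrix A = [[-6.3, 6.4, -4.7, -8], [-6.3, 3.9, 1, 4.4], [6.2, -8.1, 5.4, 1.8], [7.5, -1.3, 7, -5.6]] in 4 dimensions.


The contraction (trace) of a rank-2 tensor is the sum of its diagonal elements.
Diagonal entries: A[1,1] = -6.3, A[2,2] = 3.9, A[3,3] = 5.4, A[4,4] = -5.6
Tr(A) = -6.3 + 3.9 + 5.4 + -5.6 = -2.6

-2.6


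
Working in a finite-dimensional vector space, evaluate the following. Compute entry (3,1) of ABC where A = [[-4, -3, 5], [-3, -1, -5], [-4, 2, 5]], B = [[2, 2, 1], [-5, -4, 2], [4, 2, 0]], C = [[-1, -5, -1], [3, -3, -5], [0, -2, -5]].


(ABC)_{31} = sum_m (AB)_{3m} C_{m1}. First compute row 3 of AB.
(AB)_{31} = -4*2 + 2*-5 + 5*4 = 2
(AB)_{32} = -4*2 + 2*-4 + 5*2 = -6
(AB)_{33} = -4*1 + 2*2 + 5*0 = 0
Now contract with column 1 of C:
(AB)_{31} * C_{11} = 2 * -1 = -2
(AB)_{32} * C_{21} = -6 * 3 = -18
(AB)_{33} * C_{31} = 0 * 0 = 0
(ABC)_{31} = -2 + -18 + 0 = -20

-20


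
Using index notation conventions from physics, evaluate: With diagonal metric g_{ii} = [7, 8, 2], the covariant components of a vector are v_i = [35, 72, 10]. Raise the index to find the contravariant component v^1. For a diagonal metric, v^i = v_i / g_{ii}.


To raise an index with a diagonal metric: v^i = v_i / g_{ii}.
For index 1: v_1 = 35, g_{11} = 7
v^1 = 35 / 7 = 5

5


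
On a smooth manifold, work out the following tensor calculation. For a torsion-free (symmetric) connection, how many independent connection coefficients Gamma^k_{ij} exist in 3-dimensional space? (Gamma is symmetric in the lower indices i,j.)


Christoffel symbols Gamma^k_{ij} are symmetric in i,j, so there are d * d(d+1)/2 independent symbols.
d = 3
d(d+1)/2 = 3 * 4 / 2 = 6
Total = 3 * 6 = 18

18


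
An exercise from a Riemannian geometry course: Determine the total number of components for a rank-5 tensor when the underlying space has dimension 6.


The number of components of a rank-r tensor in d dimensions is d^r.
Here d = 6 and r = 5.
6^5 = 7776

7776


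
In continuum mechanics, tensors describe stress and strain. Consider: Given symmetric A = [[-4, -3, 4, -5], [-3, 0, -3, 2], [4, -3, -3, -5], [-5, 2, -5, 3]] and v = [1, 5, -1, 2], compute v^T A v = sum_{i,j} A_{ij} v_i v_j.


First compute Av:
(Av)_1 = -4*1 + -3*5 + 4*-1 + -5*2 = -33
(Av)_2 = -3*1 + 0*5 + -3*-1 + 2*2 = 4
(Av)_3 = 4*1 + -3*5 + -3*-1 + -5*2 = -18
(Av)_4 = -5*1 + 2*5 + -5*-1 + 3*2 = 16
Av = [-33, 4, -18, 16]
Then v^T (Av) = 1*-33 + 5*4 + -1*-18 + 2*16
= -33 + 20 + 18 + 32 = 37

37


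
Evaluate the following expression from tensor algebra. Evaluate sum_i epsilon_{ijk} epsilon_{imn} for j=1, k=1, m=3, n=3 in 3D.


Using the identity: epsilon_{ijk} epsilon_{imn} = delta_{jm} delta_{kn} - delta_{jn} delta_{km}.
delta_{13} = 0
delta_{13} = 0
delta_{13} = 0
delta_{13} = 0
Result = 0 * 0 - 0 * 0 = 0 - 0 = 0

0


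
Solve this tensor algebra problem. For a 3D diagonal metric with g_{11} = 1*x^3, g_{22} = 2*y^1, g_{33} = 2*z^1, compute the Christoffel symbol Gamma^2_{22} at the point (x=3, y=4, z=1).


For a diagonal metric, Gamma^k_{ij} = (1/2) g^{kk} (dg_{ik}/dx_j + dg_{jk}/dx_i - dg_{ij}/dx_k).
The metric is diagonal, so g_{ab} = 0 for a != b.
At the given point: g_{11} = 27, g_{22} = 8, g_{33} = 2
g^{22} = 1/8
dg_{22}/dx_2 = dg_{22}/dx_2 = 2
dg_{22}/dx_2 = dg_{22}/dx_2 = 2
dg_{22}/dx_2 = dg_{22}/dx_2 = 2
Numerator = 2 + 2 - 2 = 2
Gamma^2_{22} = 2 / (2 * 8) = 1/8

1/8


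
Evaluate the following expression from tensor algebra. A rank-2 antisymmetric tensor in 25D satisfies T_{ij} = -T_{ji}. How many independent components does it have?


An antisymmetric rank-2 tensor satisfies A_{ij} = -A_{ji}, so diagonal entries are zero.
The independent components are the upper-triangular entries: C(n, 2) = n(n-1)/2.
n = 25
C(25, 2) = 25 * 24 / 2 = 600 / 2 = 300

300


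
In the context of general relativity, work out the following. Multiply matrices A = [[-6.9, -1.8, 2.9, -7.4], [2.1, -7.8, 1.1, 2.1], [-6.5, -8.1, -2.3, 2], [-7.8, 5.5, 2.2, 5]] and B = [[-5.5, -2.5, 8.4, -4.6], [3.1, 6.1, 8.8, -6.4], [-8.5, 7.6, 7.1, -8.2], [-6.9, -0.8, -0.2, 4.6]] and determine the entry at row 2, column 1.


(AB)_{ij} = sum_k A_{ik} B_{kj}.
For i=2, j=1:
A_{21} * B_{11} = 2.1 * -5.5 = -11.55
A_{22} * B_{21} = -7.8 * 3.1 = -24.18
A_{23} * B_{31} = 1.1 * -8.5 = -9.35
A_{24} * B_{41} = 2.1 * -6.9 = -14.49
Sum = -11.55 + -24.18 + -9.35 + -14.49 = -59.57

-59.57


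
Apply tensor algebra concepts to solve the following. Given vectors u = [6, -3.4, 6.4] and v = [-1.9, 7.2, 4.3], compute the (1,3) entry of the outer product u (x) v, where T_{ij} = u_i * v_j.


The outer product entry T_{ij} = u_i * v_j.
We need i=1, j=3.
u_1 = 6, v_3 = 4.3
T_{1,3} = 6 * 4.3 = 25.8

25.8


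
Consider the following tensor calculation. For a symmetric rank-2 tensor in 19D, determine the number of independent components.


A symmetric rank-2 tensor in d dimensions has d(d+1)/2 independent components.
d = 19
d(d+1)/2 = 19 * 20 / 2 = 380 / 2 = 190

190


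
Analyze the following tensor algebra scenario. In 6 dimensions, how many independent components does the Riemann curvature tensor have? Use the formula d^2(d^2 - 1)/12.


The Riemann tensor in d dimensions has d^2(d^2 - 1)/12 independent components.
d = 6, so d^2 = 36
d^2 - 1 = 35
d^2(d^2 - 1) = 36 * 35 = 1260
Divide by 12: 1260 / 12 = 105

105


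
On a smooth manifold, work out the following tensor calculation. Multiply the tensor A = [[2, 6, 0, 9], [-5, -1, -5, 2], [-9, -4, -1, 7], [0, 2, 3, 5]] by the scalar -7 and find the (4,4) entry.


Scalar multiplication: (cA)_{ij} = c * A_{ij}.
c = -7
A_{44} = 5
(cA)_{44} = -7 * 5 = -35

-35


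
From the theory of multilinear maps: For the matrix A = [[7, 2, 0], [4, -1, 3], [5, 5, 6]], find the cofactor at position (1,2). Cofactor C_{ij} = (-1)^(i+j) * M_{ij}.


To find cofactor C_{12}, delete row 1 and column 2.
The resulting 2x2 submatrix is: [[4, 3], [5, 6]]
Minor M_{12} = 4*6 - 3*5
  = 24 - 15 = 9
Sign = (-1)^(1+2) = (-1)^3 = -1
Cofactor C_{12} = -1 * 9 = -9

-9


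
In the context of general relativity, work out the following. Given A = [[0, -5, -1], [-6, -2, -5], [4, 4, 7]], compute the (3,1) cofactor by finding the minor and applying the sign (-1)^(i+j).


To find cofactor C_{31}, delete row 3 and column 1.
The resulting 2x2 submatrix is: [[-5, -1], [-2, -5]]
Minor M_{31} = -5*-5 - -1*-2
  = 25 - 2 = 23
Sign = (-1)^(3+1) = (-1)^4 = 1
Cofactor C_{31} = 1 * 23 = 23

23


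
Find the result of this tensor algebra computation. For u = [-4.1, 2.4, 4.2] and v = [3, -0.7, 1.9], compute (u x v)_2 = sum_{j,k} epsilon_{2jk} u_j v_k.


(u x v)_2 = sum_{j,k} epsilon_{2jk} u_j v_k. Only permutations of (1,2,3) contribute; the two non-zero terms are:
eps_{213} u_1 v_3 = -1 * -4.1 * 1.9 = 7.79
eps_{231} u_3 v_1 = 1 * 4.2 * 3 = 12.6
(u x v)_2 = 20.39

20.39


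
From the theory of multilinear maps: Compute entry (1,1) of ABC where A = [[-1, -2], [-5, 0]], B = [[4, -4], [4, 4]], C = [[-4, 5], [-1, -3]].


(ABC)_{11} = sum_m (AB)_{1m} C_{m1}. First compute row 1 of AB.
(AB)_{11} = -1*4 + -2*4 = -12
(AB)_{12} = -1*-4 + -2*4 = -4
Now contract with column 1 of C:
(AB)_{11} * C_{11} = -12 * -4 = 48
(AB)_{12} * C_{21} = -4 * -1 = 4
(ABC)_{11} = 48 + 4 = 52

52


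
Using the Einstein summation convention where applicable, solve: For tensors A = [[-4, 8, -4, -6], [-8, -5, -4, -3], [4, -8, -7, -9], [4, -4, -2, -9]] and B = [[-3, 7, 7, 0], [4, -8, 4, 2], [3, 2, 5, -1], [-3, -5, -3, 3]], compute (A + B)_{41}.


Tensor addition is component-wise: (A + B)_{ij} = A_{ij} + B_{ij}.
A_{41} = 4
B_{41} = -3
(A + B)_{41} = 4 + -3 = 1

1


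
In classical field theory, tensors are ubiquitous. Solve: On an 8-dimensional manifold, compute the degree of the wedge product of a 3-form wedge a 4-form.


The degree of a wedge product is the sum of the degrees of the individual forms.
Degrees: 3, 4
Total degree = 3 + 4 = 7

7


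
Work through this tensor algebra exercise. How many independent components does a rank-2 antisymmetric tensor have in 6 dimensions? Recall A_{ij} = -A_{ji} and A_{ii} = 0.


An antisymmetric rank-2 tensor satisfies A_{ij} = -A_{ji}, so diagonal entries are zero.
The independent components are the upper-triangular entries: C(n, 2) = n(n-1)/2.
n = 6
C(6, 2) = 6 * 5 / 2 = 30 / 2 = 15

15


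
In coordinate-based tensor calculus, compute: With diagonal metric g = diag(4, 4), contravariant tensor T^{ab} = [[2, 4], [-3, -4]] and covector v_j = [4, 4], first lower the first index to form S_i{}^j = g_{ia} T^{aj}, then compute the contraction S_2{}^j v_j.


Step 1: lower the first index. For a diagonal metric, g_{ia} T^{aj} = g_{ii} T^{ij} (no sum on i).
g_{22} = 4
S_2{}^1 = 4 * T^{21} = 4 * -3 = -12
S_2{}^2 = 4 * T^{22} = 4 * -4 = -16
Step 2: contract S_2{}^j with v_j.
S_2{}^1 * v_1 = -12 * 4 = -48
S_2{}^2 * v_2 = -16 * 4 = -64
Result = -48 + -64 = -112

-112


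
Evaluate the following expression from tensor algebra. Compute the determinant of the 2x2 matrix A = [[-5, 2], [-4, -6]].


For a 2x2 matrix [[a, b], [c, d]], det = a*d - b*c.
a = -5, b = 2, c = -4, d = -6
a*d = -5 * -6 = 30
b*c = 2 * -4 = -8
det = 30 - -8 = 38

38


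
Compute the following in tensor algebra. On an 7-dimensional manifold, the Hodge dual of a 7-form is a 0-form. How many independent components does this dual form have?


The Hodge dual of a p-form on an n-dimensional manifold is an (n-p)-form.
n = 7, p = 7, so dual degree = 7 - 7 = 0
The number of components is C(n, n-p) = C(7, 0) = 1

1


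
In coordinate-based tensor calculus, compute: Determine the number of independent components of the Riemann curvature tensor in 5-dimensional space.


The Riemann tensor in d dimensions has d^2(d^2 - 1)/12 independent components.
d = 5, so d^2 = 25
d^2 - 1 = 24
d^2(d^2 - 1) = 25 * 24 = 600
Divide by 12: 600 / 12 = 50

50


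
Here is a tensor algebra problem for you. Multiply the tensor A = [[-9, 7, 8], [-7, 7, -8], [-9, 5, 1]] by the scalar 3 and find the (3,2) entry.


Scalar multiplication: (cA)_{ij} = c * A_{ij}.
c = 3
A_{32} = 5
(cA)_{32} = 3 * 5 = 15

15


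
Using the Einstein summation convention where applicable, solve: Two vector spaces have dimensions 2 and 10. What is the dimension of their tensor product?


The dimension of a tensor product is the product of dimensions.
dim(V) = 2, dim(W) = 10
dim(V (x) W) = 2 * 10 = 20

20


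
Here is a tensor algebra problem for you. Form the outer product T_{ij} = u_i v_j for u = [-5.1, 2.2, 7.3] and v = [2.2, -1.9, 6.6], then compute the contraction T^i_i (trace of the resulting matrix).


The outer product gives T_{ij} = u_i v_j.
The trace (contraction) is Tr(T) = sum_i T_{ii} = sum_i u_i v_i.
Diagonal entries:
T_{11} = u_1 * v_1 = -5.1 * 2.2 = -11.22
T_{22} = u_2 * v_2 = 2.2 * -1.9 = -4.18
T_{33} = u_3 * v_3 = 7.3 * 6.6 = 48.18
Tr(T) = -11.22 + -4.18 + 48.18 = 32.78

32.78


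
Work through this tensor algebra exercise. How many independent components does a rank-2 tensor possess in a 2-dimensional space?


The number of components of a rank-r tensor in d dimensions is d^r.
Here d = 2 and r = 2.
2^2 = 4

4


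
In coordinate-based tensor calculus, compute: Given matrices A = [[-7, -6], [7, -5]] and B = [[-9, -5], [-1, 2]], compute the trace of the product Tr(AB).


Tr(AB) = sum_i (AB)_{ii} where (AB)_{ii} = sum_k A_{ik} B_{ki}.
(AB)_{11} = -7*-9 + -6*-1 = 69
(AB)_{22} = 7*-5 + -5*2 = -45
Tr(AB) = 69 + -45 = 24

24


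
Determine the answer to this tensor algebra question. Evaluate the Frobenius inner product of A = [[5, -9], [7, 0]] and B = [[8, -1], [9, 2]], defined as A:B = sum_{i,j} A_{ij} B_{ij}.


A:B = sum over all i,j of A_{ij} * B_{ij}.
Row 1: 5*8=40, -9*-1=9 => row sum = 49
Row 2: 7*9=63, 0*2=0 => row sum = 63
Total = 49 + 63 = 112

112


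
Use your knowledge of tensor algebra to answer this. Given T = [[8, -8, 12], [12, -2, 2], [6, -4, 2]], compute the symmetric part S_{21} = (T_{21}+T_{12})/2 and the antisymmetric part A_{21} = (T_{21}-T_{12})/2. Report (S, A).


T_{21} = 12
T_{12} = -8
S_{21} = (12 + -8)/2 = 4/2 = 2
A_{21} = (12 - -8)/2 = 20/2 = 10
Check: S + A = 2 + 10 = 12 = T_{21}.

(2, 10)


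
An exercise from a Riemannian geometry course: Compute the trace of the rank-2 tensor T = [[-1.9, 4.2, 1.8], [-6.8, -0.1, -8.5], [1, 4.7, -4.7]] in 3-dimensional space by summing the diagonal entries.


The contraction (trace) of a rank-2 tensor is the sum of its diagonal elements.
Diagonal entries: A[1,1] = -1.9, A[2,2] = -0.1, A[3,3] = -4.7
Tr(A) = -1.9 + -0.1 + -4.7 = -6.7

-6.7


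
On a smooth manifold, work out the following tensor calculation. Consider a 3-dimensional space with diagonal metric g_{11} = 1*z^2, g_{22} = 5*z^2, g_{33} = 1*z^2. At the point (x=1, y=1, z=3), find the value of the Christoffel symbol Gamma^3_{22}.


For a diagonal metric, Gamma^k_{ij} = (1/2) g^{kk} (dg_{ik}/dx_j + dg_{jk}/dx_i - dg_{ij}/dx_k).
The metric is diagonal, so g_{ab} = 0 for a != b.
At the given point: g_{11} = 9, g_{22} = 45, g_{33} = 9
g^{33} = 1/9
dg_{23}/dx_2 = 0 (off-diagonal)
dg_{23}/dx_2 = 0 (off-diagonal)
dg_{22}/dx_3 = dg_{22}/dx_3 = 30
Numerator = 0 + 0 - 30 = -30
Gamma^3_{22} = -30 / (2 * 9) = -5/3

-5/3


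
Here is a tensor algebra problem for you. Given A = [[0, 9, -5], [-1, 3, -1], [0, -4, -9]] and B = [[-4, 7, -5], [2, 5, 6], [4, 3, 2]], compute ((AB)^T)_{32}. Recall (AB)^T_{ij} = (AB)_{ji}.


(AB)^T_{ij} = (AB)_{ji} = sum_k A_{jk} B_{ki}.
For i=3, j=2 we need (AB)_{23}:
A_{21} * B_{13} = -1 * -5 = 5
A_{22} * B_{23} = 3 * 6 = 18
A_{23} * B_{33} = -1 * 2 = -2
Sum = 5 + 18 + -2 = 21

21


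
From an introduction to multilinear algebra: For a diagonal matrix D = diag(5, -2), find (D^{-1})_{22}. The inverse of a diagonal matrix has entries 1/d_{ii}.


For a diagonal matrix, the inverse has entries (D^{-1})_{ii} = 1/d_{ii}.
The diagonal entries are: d_{11} = 5, d_{22} = -2
We need (D^{-1})_{22} = 1/d_{22} = 1/-2 = -1/2

-1/2


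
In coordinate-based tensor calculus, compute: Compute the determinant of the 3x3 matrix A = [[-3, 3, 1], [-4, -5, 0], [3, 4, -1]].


Expanding along the first row, det(A) = a11*M_11 - a12*M_12 + a13*M_13, where M_1j is the (1,j) minor.
Minor M_11 = -5*-1 - 0*4 = 5
Minor M_12 = -4*-1 - 0*3 = 4
Minor M_13 = -4*4 - -5*3 = -1
det = -3*(5) - 3*(4) + 1*(-1)
    = -15 - 12 + -1
    = -28

-28


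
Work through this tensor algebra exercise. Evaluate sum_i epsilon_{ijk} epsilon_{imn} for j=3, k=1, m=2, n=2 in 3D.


Using the identity: epsilon_{ijk} epsilon_{imn} = delta_{jm} delta_{kn} - delta_{jn} delta_{km}.
delta_{32} = 0
delta_{12} = 0
delta_{32} = 0
delta_{12} = 0
Result = 0 * 0 - 0 * 0 = 0 - 0 = 0

0


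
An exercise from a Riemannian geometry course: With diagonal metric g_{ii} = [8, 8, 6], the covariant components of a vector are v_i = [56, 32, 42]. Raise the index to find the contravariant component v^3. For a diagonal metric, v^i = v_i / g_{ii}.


To raise an index with a diagonal metric: v^i = v_i / g_{ii}.
For index 3: v_3 = 42, g_{33} = 6
v^3 = 42 / 6 = 7

7


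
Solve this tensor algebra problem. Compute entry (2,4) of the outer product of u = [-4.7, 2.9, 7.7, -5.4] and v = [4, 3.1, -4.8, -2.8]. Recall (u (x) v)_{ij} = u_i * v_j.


The outer product entry T_{ij} = u_i * v_j.
We need i=2, j=4.
u_2 = 2.9, v_4 = -2.8
T_{2,4} = 2.9 * -2.8 = -8.12

-8.12


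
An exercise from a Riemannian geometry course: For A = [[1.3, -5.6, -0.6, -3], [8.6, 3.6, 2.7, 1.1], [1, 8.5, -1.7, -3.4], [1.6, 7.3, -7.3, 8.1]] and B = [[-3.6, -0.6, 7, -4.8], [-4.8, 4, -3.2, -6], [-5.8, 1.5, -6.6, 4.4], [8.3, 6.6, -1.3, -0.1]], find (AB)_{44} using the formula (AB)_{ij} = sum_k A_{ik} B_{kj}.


(AB)_{ij} = sum_k A_{ik} B_{kj}.
For i=4, j=4:
A_{41} * B_{14} = 1.6 * -4.8 = -7.68
A_{42} * B_{24} = 7.3 * -6 = -43.8
A_{43} * B_{34} = -7.3 * 4.4 = -32.12
A_{44} * B_{44} = 8.1 * -0.1 = -0.81
Sum = -7.68 + -43.8 + -32.12 + -0.81 = -84.41

-84.41


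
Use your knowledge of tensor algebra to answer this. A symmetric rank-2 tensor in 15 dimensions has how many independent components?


A symmetric rank-2 tensor in d dimensions has d(d+1)/2 independent components.
d = 15
d(d+1)/2 = 15 * 16 / 2 = 240 / 2 = 120

120


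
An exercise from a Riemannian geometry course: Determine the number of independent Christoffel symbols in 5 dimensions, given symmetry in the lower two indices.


Christoffel symbols Gamma^k_{ij} are symmetric in i,j, so there are d * d(d+1)/2 independent symbols.
d = 5
d(d+1)/2 = 5 * 6 / 2 = 15
Total = 5 * 15 = 75

75


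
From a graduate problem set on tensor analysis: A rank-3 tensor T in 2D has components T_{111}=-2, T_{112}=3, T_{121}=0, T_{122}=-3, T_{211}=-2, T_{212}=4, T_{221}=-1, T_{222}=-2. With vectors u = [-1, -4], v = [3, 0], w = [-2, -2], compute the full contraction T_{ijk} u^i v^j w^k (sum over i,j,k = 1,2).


S = sum over i,j,k of T_{ijk} u_i v_j w_k. Expanding all 8 terms:
T_{111}*u_1*v_1*w_1 = -2*-1*3*-2 = -12  (running total: -12)
T_{112}*u_1*v_1*w_2 = 3*-1*3*-2 = 18  (running total: 6)
T_{121}*u_1*v_2*w_1 = 0*-1*0*-2 = 0  (running total: 6)
T_{122}*u_1*v_2*w_2 = -3*-1*0*-2 = 0  (running total: 6)
T_{211}*u_2*v_1*w_1 = -2*-4*3*-2 = -48  (running total: -42)
T_{212}*u_2*v_1*w_2 = 4*-4*3*-2 = 96  (running total: 54)
T_{221}*u_2*v_2*w_1 = -1*-4*0*-2 = 0  (running total: 54)
T_{222}*u_2*v_2*w_2 = -2*-4*0*-2 = 0  (running total: 54)
S = 54

54


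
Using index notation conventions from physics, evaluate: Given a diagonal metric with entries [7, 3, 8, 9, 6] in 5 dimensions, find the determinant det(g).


For a diagonal metric, the determinant is the product of diagonal entries.
Diagonal entries: 7, 3, 8, 9, 6
det(g) = 7 * 3 * 8 * 9 * 6 = 9072

9072


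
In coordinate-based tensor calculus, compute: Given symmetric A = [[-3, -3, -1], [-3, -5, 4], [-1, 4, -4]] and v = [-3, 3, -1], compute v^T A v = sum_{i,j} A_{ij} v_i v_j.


First compute Av:
(Av)_1 = -3*-3 + -3*3 + -1*-1 = 1
(Av)_2 = -3*-3 + -5*3 + 4*-1 = -10
(Av)_3 = -1*-3 + 4*3 + -4*-1 = 19
Av = [1, -10, 19]
Then v^T (Av) = -3*1 + 3*-10 + -1*19
= -3 + -30 + -19 = -52

-52


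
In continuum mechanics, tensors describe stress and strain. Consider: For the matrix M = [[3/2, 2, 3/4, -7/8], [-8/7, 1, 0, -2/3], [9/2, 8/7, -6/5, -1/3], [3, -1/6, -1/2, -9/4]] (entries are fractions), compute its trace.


The trace is the sum of diagonal entries.
Diagonal: M[1,1] = 3/2, M[2,2] = 1, M[3,3] = -6/5, M[4,4] = -9/4
Tr(M) = 3/2 + 1 + -6/5 + -9/4
Computing step by step:
After adding M[1,1]: 3/2
After adding M[2,2]: 5/2
After adding M[3,3]: 13/10
After adding M[4,4]: -19/20
Tr(M) = -19/20

-19/20


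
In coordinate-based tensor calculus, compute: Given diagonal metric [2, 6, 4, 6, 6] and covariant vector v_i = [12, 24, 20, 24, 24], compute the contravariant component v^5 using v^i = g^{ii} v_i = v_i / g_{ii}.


To raise an index with a diagonal metric: v^i = v_i / g_{ii}.
For index 5: v_5 = 24, g_{55} = 6
v^5 = 24 / 6 = 4

4


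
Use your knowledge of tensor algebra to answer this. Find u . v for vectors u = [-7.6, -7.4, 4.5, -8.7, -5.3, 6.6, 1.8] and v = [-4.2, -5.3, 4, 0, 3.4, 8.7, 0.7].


The inner product u . v = sum of u_i * v_i.
Term-by-term: -7.6 * -4.2, -7.4 * -5.3, 4.5 * 4, -8.7 * 0, -5.3 * 3.4, 6.6 * 8.7, 1.8 * 0.7
Products: 31.92, 39.22, 18, 0, -18.02, 57.42, 1.26
Sum = 31.92 + 39.22 + 18 + 0 + -18.02 + 57.42 + 1.26 = 129.8

129.8


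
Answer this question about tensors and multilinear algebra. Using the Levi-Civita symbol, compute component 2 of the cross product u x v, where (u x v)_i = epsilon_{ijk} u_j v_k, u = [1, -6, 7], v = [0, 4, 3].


(u x v)_2 = sum_{j,k} epsilon_{2jk} u_j v_k. Only permutations of (1,2,3) contribute; the two non-zero terms are:
eps_{213} u_1 v_3 = -1 * 1 * 3 = -3
eps_{231} u_3 v_1 = 1 * 7 * 0 = 0
(u x v)_2 = -3

-3


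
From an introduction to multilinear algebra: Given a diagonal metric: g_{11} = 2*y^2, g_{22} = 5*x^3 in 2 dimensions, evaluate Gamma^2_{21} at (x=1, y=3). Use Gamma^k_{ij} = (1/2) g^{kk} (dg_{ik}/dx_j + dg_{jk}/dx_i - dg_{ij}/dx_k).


For a diagonal metric, Gamma^k_{ij} = (1/2) g^{kk} (dg_{ik}/dx_j + dg_{jk}/dx_i - dg_{ij}/dx_k).
The metric is diagonal, so g_{ab} = 0 for a != b.
At the given point: g_{11} = 18, g_{22} = 5
g^{22} = 1/5
dg_{22}/dx_1 = dg_{22}/dx_1 = 15
dg_{12}/dx_2 = 0 (off-diagonal)
dg_{21}/dx_2 = 0 (off-diagonal)
Numerator = 15 + 0 - 0 = 15
Gamma^2_{21} = 15 / (2 * 5) = 3/2

3/2


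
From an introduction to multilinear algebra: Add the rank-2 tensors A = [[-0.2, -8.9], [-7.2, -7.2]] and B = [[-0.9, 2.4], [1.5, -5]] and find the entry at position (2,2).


Tensor addition is component-wise: (A + B)_{ij} = A_{ij} + B_{ij}.
A_{22} = -7.2
B_{22} = -5
(A + B)_{22} = -7.2 + -5 = -12.2

-12.2


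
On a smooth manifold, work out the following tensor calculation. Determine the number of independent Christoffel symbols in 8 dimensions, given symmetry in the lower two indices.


Christoffel symbols Gamma^k_{ij} are symmetric in i,j, so there are d * d(d+1)/2 independent symbols.
d = 8
d(d+1)/2 = 8 * 9 / 2 = 36
Total = 8 * 36 = 288

288


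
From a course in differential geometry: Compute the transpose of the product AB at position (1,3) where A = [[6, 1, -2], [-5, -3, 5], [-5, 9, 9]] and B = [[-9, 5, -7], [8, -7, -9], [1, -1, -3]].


(AB)^T_{ij} = (AB)_{ji} = sum_k A_{jk} B_{ki}.
For i=1, j=3 we need (AB)_{31}:
A_{31} * B_{11} = -5 * -9 = 45
A_{32} * B_{21} = 9 * 8 = 72
A_{33} * B_{31} = 9 * 1 = 9
Sum = 45 + 72 + 9 = 126

126


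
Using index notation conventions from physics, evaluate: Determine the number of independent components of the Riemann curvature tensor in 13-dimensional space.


The Riemann tensor in d dimensions has d^2(d^2 - 1)/12 independent components.
d = 13, so d^2 = 169
d^2 - 1 = 168
d^2(d^2 - 1) = 169 * 168 = 28392
Divide by 12: 28392 / 12 = 2366

2366


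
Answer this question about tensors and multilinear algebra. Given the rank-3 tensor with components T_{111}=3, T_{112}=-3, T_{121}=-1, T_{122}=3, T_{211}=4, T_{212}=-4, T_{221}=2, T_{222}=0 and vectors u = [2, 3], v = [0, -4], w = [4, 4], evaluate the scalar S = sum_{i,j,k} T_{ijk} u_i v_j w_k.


S = sum over i,j,k of T_{ijk} u_i v_j w_k. Expanding all 8 terms:
T_{111}*u_1*v_1*w_1 = 3*2*0*4 = 0  (running total: 0)
T_{112}*u_1*v_1*w_2 = -3*2*0*4 = 0  (running total: 0)
T_{121}*u_1*v_2*w_1 = -1*2*-4*4 = 32  (running total: 32)
T_{122}*u_1*v_2*w_2 = 3*2*-4*4 = -96  (running total: -64)
T_{211}*u_2*v_1*w_1 = 4*3*0*4 = 0  (running total: -64)
T_{212}*u_2*v_1*w_2 = -4*3*0*4 = 0  (running total: -64)
T_{221}*u_2*v_2*w_1 = 2*3*-4*4 = -96  (running total: -160)
T_{222}*u_2*v_2*w_2 = 0*3*-4*4 = 0  (running total: -160)
S = -160

-160
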